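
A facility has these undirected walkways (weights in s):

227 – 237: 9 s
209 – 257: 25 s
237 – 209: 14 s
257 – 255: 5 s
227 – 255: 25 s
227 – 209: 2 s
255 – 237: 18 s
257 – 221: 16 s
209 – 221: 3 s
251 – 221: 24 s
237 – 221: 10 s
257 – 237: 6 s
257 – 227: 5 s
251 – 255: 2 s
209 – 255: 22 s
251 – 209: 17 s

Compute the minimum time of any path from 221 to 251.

17 s

Compare a few routes:
221 - 209 - 227 - 257 - 255 - 251: 3+2+5+5+2 = 17
221 - 209 - 251: 3+17 = 20
221 - 257 - 255 - 251: 16+5+2 = 23
The minimum is 17 s via 221 - 209 - 227 - 257 - 255 - 251.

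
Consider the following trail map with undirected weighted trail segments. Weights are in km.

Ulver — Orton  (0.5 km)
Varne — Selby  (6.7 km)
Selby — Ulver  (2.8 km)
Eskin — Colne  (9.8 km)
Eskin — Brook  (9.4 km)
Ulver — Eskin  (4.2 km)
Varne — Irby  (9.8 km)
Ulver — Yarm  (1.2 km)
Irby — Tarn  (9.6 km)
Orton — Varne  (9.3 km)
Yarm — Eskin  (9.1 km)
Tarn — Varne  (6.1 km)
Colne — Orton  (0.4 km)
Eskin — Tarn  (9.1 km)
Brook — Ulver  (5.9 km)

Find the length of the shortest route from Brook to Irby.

Running Dijkstra from Brook:
Brook: 0
Ulver: 5.9  (via Brook)
Orton: 6.4  (via Ulver)
Colne: 6.8  (via Orton)
Yarm: 7.1  (via Ulver)
Selby: 8.7  (via Ulver)
Eskin: 9.4  (via Brook)
Varne: 15.4  (via Selby)
Tarn: 18.5  (via Eskin)
Irby: 25.2  (via Varne)
Shortest route: Brook → Ulver → Selby → Varne → Irby = 25.2 km.

25.2 km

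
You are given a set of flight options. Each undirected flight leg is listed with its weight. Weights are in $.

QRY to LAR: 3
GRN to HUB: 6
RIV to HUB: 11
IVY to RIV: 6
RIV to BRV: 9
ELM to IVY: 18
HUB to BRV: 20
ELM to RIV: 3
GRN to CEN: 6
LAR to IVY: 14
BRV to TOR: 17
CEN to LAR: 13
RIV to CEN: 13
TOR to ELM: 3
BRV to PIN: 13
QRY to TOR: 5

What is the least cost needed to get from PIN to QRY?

Shortest distances from PIN:
PIN: 0
BRV: 13  (via PIN)
RIV: 22  (via BRV)
ELM: 25  (via RIV)
TOR: 28  (via ELM)
IVY: 28  (via RIV)
QRY: 33  (via TOR)
Shortest route: PIN–BRV–RIV–ELM–TOR–QRY = $33.

$33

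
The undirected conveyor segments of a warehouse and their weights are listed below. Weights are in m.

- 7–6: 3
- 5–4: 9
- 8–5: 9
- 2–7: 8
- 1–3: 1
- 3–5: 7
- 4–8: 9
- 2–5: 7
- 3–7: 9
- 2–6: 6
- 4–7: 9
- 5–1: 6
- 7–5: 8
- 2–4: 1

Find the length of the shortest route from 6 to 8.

Enumerating some paths:
6 → 7 → 5 → 8: 3+8+9 = 20
6 → 2 → 4 → 8: 6+1+9 = 16
Cheapest is 6 → 2 → 4 → 8 at 16 m.

16 m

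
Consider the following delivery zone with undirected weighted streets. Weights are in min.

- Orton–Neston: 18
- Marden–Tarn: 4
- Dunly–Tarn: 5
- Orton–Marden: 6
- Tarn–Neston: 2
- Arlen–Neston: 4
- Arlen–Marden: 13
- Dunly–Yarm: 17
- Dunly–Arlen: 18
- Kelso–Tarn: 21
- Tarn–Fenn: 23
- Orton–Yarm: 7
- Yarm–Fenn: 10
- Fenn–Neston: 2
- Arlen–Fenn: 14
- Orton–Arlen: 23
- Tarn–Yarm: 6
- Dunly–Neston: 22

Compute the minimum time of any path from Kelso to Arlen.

27 min

Enumerating some paths:
Kelso → Tarn → Marden → Arlen: 21+4+13 = 38
Kelso → Tarn → Neston → Arlen: 21+2+4 = 27
The minimum is 27 min via Kelso → Tarn → Neston → Arlen.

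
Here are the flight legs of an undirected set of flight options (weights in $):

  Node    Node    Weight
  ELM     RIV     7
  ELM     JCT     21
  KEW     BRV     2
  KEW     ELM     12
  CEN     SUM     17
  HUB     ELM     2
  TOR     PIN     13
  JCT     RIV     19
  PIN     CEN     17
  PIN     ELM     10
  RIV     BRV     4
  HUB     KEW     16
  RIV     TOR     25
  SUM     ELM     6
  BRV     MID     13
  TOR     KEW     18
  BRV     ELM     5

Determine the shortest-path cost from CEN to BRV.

Shortest distances from CEN:
CEN: 0
PIN: 17  (via CEN)
SUM: 17  (via CEN)
ELM: 23  (via SUM)
HUB: 25  (via ELM)
BRV: 28  (via ELM)
Shortest route: CEN–SUM–ELM–BRV = $28.

$28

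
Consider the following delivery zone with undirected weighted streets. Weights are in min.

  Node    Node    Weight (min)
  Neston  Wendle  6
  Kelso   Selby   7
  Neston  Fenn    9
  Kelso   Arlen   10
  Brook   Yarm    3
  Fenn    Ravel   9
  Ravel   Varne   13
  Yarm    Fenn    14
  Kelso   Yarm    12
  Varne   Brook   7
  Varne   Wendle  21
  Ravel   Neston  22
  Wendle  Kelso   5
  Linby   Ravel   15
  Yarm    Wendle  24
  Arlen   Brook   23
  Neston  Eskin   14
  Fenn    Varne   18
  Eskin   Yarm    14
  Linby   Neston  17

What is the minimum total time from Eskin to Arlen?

35 min

Candidate routes:
Eskin–Yarm–Kelso–Arlen: 14+12+10 = 36
Eskin–Yarm–Brook–Arlen: 14+3+23 = 40
Eskin–Yarm–Wendle–Kelso–Arlen: 14+24+5+10 = 53
Eskin–Neston–Wendle–Kelso–Arlen: 14+6+5+10 = 35
The minimum is 35 min via Eskin–Neston–Wendle–Kelso–Arlen.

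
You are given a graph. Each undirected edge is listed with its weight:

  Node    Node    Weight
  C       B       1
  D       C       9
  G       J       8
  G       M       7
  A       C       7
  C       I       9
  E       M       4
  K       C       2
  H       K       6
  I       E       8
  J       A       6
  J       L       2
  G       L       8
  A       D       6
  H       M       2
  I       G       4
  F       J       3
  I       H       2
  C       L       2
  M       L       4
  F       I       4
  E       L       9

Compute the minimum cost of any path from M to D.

15

Candidate routes:
M → L → C → D: 4+2+9 = 15
M → L → J → A → D: 4+2+6+6 = 18
The minimum is 15 via M → L → C → D.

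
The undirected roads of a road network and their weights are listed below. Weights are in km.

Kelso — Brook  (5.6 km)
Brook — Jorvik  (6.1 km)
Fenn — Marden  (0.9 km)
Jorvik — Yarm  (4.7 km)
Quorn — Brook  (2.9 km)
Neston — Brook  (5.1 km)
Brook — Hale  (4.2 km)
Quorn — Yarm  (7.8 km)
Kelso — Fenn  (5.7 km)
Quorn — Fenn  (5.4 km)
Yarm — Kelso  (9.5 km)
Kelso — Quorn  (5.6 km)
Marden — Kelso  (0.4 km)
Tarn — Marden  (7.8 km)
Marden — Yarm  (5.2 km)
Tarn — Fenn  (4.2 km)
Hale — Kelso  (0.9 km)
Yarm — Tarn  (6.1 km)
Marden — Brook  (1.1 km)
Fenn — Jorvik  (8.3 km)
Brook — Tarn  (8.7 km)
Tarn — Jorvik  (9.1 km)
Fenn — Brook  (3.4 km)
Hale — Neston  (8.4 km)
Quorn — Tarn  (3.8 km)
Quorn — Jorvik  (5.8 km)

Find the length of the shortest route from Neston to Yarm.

Candidate routes:
Neston → Brook → Fenn → Marden → Yarm: 5.1+3.4+0.9+5.2 = 14.6
Neston → Hale → Kelso → Marden → Yarm: 8.4+0.9+0.4+5.2 = 14.9
Neston → Brook → Marden → Yarm: 5.1+1.1+5.2 = 11.4
Cheapest is Neston → Brook → Marden → Yarm at 11.4 km.

11.4 km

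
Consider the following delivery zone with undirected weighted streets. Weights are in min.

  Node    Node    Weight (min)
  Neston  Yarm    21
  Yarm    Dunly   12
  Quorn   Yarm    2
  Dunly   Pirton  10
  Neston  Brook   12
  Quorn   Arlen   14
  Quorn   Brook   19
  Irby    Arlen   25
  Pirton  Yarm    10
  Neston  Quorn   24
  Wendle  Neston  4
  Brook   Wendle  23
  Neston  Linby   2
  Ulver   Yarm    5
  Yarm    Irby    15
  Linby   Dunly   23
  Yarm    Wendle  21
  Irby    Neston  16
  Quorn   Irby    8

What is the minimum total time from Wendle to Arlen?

Running Dijkstra from Wendle:
Wendle: 0
Neston: 4  (via Wendle)
Linby: 6  (via Neston)
Brook: 16  (via Neston)
Irby: 20  (via Neston)
Yarm: 21  (via Wendle)
Quorn: 23  (via Yarm)
Ulver: 26  (via Yarm)
Dunly: 29  (via Linby)
Pirton: 31  (via Yarm)
Arlen: 37  (via Quorn)
Shortest route: Wendle–Yarm–Quorn–Arlen = 37 min.

37 min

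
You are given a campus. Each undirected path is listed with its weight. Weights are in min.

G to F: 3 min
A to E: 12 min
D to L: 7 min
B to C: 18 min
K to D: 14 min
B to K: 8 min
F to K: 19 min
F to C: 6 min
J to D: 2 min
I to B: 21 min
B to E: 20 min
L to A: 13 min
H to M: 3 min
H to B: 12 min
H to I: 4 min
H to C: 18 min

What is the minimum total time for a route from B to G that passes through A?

88 min

Shortest B→A: B–E–A = 32
Shortest A→G: A–L–D–K–F–G = 56
Total via A: 32 + 56 = 88 min.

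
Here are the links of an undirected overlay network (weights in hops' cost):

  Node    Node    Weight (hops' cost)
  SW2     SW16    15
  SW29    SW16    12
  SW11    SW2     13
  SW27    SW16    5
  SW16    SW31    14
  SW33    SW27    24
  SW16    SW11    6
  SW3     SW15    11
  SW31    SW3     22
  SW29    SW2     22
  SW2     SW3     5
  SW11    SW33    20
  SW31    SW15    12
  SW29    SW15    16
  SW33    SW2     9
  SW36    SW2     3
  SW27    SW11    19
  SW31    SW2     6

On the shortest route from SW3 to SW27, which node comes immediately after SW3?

Compare a few routes:
SW3–SW2–SW11–SW16–SW27: 5+13+6+5 = 29
SW3–SW2–SW16–SW27: 5+15+5 = 25
The minimum is 25 hops' cost via SW3–SW2–SW16–SW27.
So from SW3 the first move is to SW2.

SW2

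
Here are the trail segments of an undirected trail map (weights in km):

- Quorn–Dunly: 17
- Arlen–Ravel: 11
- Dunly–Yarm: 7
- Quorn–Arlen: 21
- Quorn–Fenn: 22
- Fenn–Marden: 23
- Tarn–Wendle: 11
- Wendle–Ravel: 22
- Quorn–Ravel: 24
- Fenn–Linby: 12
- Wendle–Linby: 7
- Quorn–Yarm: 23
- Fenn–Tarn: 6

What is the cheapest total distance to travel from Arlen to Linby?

Compare a few routes:
Arlen - Ravel - Wendle - Linby: 11+22+7 = 40
Arlen - Quorn - Fenn - Linby: 21+22+12 = 55
Cheapest is Arlen - Ravel - Wendle - Linby at 40 km.

40 km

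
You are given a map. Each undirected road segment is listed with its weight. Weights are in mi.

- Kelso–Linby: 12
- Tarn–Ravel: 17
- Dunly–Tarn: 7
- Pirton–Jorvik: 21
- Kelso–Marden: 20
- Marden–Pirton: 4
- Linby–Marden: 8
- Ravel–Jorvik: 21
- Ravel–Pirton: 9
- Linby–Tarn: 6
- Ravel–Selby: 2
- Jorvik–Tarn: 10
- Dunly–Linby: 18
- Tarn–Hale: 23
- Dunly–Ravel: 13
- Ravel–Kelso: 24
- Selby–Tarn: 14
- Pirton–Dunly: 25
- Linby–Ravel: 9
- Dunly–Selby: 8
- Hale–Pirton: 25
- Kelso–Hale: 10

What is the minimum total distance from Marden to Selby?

15 mi

Running Dijkstra from Marden:
Marden: 0
Pirton: 4  (via Marden)
Linby: 8  (via Marden)
Ravel: 13  (via Pirton)
Tarn: 14  (via Linby)
Selby: 15  (via Ravel)
Shortest route: Marden → Pirton → Ravel → Selby = 15 mi.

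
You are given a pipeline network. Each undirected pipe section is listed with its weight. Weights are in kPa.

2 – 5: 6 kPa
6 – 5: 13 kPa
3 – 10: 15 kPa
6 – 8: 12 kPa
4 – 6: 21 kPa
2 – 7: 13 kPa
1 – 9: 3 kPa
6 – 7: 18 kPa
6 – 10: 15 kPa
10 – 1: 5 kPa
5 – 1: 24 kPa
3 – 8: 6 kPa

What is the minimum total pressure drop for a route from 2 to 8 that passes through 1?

56 kPa

Best 2 to 1: 2 → 5 → 1 costing 30
Best 1 to 8: 1 → 10 → 3 → 8 costing 26
Total via 1: 30 + 26 = 56 kPa.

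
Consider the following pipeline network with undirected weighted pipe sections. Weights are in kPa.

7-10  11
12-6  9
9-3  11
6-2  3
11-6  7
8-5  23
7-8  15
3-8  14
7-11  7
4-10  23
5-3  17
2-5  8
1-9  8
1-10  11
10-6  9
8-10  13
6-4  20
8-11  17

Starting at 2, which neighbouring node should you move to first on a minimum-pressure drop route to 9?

Enumerating some paths:
2–5–3–9: 8+17+11 = 36
2–6–10–1–9: 3+9+11+8 = 31
The minimum is 31 kPa via 2–6–10–1–9.
So from 2 the first move is to 6.

6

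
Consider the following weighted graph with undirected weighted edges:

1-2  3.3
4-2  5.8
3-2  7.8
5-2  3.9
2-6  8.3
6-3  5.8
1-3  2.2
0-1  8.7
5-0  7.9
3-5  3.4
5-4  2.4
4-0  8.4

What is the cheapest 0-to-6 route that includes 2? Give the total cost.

Shortest 0→2: 0–5–2 = 11.8
Shortest 2→6: 2–6 = 8.3
Total via 2: 11.8 + 8.3 = 20.1.

20.1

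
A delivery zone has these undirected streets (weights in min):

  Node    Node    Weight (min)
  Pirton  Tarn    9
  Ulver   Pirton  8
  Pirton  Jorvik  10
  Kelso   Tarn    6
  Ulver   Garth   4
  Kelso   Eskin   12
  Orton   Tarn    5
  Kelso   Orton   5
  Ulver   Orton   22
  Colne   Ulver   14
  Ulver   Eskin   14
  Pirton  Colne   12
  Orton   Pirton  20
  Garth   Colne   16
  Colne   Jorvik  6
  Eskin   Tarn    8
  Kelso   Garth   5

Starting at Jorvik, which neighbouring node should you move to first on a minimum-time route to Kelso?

Pirton

Candidate routes:
Jorvik → Pirton → Ulver → Garth → Kelso: 10+8+4+5 = 27
Jorvik → Pirton → Tarn → Kelso: 10+9+6 = 25
Cheapest is Jorvik → Pirton → Tarn → Kelso at 25 min.
So from Jorvik the first move is to Pirton.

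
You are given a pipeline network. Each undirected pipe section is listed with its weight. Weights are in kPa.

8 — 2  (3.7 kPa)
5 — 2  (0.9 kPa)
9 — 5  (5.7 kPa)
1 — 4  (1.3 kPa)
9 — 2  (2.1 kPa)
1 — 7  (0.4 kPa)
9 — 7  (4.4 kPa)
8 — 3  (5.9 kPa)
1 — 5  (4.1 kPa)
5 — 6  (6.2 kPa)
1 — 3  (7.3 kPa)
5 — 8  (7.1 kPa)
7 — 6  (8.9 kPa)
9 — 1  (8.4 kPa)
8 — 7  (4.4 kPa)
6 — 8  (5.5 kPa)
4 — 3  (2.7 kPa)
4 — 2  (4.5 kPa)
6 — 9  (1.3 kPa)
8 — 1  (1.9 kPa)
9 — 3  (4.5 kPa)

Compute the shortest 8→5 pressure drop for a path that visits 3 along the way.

Best 8 to 3: 8–3 costing 5.9
Best 3 to 5: 3–9–2–5 costing 7.5
Total via 3: 5.9 + 7.5 = 13.4 kPa.

13.4 kPa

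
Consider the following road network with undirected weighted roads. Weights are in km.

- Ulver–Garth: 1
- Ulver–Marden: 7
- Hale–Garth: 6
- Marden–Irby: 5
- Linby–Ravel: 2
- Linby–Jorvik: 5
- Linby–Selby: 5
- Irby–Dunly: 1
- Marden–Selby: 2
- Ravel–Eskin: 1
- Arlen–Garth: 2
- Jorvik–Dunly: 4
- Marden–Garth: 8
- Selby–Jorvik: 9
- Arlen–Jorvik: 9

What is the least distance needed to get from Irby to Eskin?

Candidate routes:
Irby → Marden → Selby → Linby → Ravel → Eskin: 5+2+5+2+1 = 15
Irby → Dunly → Jorvik → Linby → Ravel → Eskin: 1+4+5+2+1 = 13
The minimum is 13 km via Irby → Dunly → Jorvik → Linby → Ravel → Eskin.

13 km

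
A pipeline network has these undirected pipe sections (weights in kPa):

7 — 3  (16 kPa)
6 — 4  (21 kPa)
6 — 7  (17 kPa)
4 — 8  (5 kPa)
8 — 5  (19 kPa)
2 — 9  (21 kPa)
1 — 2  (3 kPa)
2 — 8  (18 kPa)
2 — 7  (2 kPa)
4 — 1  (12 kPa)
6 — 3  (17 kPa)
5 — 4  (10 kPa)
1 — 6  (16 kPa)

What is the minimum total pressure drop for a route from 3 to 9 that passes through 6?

57 kPa

Best 3 to 6: 3 → 6 costing 17
Best 6 to 9: 6 → 1 → 2 → 9 costing 40
Total via 6: 17 + 40 = 57 kPa.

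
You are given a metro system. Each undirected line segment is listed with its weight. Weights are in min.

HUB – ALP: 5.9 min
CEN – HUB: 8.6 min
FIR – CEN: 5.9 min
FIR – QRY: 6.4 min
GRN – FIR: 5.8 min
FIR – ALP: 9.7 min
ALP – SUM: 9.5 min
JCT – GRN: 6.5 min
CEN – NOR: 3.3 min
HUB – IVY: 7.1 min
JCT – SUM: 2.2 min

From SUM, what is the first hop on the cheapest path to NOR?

Candidate routes:
SUM - JCT - GRN - FIR - ALP - HUB - CEN - NOR: 2.2+6.5+5.8+9.7+5.9+8.6+3.3 = 42
SUM - JCT - GRN - FIR - CEN - NOR: 2.2+6.5+5.8+5.9+3.3 = 23.7
SUM - ALP - FIR - CEN - NOR: 9.5+9.7+5.9+3.3 = 28.4
SUM - ALP - HUB - CEN - NOR: 9.5+5.9+8.6+3.3 = 27.3
Cheapest is SUM - JCT - GRN - FIR - CEN - NOR at 23.7 min.
So from SUM the first move is to JCT.

JCT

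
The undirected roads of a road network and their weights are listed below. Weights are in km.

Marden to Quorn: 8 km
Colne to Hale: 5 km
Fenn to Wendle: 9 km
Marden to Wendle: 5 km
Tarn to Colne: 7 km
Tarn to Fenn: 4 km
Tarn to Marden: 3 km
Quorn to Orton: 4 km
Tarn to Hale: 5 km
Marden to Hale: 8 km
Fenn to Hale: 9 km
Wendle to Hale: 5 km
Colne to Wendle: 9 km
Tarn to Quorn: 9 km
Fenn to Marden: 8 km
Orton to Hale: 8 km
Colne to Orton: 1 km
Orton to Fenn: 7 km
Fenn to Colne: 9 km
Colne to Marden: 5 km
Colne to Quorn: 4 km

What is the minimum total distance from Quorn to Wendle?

13 km

Enumerating some paths:
Quorn - Colne - Hale - Wendle: 4+5+5 = 14
Quorn - Colne - Wendle: 4+9 = 13
Quorn - Orton - Colne - Wendle: 4+1+9 = 14
The minimum is 13 km via Quorn - Colne - Wendle.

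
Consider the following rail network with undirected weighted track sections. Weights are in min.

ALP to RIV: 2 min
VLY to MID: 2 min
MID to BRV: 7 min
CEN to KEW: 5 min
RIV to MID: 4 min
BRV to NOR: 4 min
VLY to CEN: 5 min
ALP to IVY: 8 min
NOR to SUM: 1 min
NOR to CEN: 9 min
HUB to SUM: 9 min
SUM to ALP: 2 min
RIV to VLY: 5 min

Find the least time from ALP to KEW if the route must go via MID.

Shortest ALP→MID: ALP–RIV–MID = 6
Shortest MID→KEW: MID–VLY–CEN–KEW = 12
Total via MID: 6 + 12 = 18 min.

18 min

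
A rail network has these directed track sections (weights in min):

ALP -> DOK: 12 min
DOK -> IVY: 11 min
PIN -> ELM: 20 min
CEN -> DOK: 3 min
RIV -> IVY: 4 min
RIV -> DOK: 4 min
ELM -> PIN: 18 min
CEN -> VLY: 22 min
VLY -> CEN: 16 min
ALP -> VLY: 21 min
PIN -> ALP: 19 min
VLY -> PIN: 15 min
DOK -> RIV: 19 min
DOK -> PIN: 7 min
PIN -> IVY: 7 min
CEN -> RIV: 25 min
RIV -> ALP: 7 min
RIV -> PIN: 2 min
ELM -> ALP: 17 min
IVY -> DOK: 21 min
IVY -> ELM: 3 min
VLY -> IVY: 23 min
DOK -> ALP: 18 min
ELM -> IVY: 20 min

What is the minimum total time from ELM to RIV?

48 min

Candidate routes:
ELM → IVY → DOK → RIV: 20+21+19 = 60
ELM → ALP → DOK → RIV: 17+12+19 = 48
ELM → PIN → IVY → DOK → RIV: 18+7+21+19 = 65
Cheapest is ELM → ALP → DOK → RIV at 48 min.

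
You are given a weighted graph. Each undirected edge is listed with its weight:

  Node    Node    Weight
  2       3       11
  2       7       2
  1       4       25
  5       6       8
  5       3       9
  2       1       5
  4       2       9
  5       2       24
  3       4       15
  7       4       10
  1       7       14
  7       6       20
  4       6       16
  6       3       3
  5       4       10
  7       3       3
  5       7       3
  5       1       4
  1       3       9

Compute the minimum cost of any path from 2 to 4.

9

Shortest distances from 2:
2: 0
7: 2  (via 2)
1: 5  (via 2)
3: 5  (via 7)
5: 5  (via 7)
6: 8  (via 3)
4: 9  (via 2)
Shortest route: 2 → 4 = 9.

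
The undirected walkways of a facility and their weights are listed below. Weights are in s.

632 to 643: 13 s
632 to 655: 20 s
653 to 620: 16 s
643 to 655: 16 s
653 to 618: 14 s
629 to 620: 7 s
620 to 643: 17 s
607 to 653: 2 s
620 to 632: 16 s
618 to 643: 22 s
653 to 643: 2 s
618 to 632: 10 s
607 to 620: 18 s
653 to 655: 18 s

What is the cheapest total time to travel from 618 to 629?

33 s

Candidate routes:
618 → 632 → 620 → 629: 10+16+7 = 33
618 → 653 → 620 → 629: 14+16+7 = 37
618 → 653 → 643 → 620 → 629: 14+2+17+7 = 40
The minimum is 33 s via 618 → 632 → 620 → 629.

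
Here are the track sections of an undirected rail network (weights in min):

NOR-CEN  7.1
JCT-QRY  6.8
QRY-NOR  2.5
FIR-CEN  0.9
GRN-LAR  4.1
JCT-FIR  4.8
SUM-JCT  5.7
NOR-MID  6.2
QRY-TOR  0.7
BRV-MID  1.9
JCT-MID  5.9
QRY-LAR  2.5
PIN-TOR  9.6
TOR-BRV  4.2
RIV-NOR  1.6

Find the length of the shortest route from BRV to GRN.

Compare a few routes:
BRV–MID–NOR–QRY–LAR–GRN: 1.9+6.2+2.5+2.5+4.1 = 17.2
BRV–TOR–QRY–LAR–GRN: 4.2+0.7+2.5+4.1 = 11.5
The minimum is 11.5 min via BRV–TOR–QRY–LAR–GRN.

11.5 min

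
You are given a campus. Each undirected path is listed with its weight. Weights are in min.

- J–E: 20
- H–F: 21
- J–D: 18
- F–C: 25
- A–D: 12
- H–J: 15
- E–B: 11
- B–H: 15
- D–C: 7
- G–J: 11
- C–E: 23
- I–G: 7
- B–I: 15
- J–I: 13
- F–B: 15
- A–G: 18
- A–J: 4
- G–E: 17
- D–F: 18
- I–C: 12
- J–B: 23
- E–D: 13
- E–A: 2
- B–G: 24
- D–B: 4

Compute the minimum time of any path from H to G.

Candidate routes:
H–J–I–G: 15+13+7 = 35
H–B–I–G: 15+15+7 = 37
H–J–G: 15+11 = 26
Cheapest is H–J–G at 26 min.

26 min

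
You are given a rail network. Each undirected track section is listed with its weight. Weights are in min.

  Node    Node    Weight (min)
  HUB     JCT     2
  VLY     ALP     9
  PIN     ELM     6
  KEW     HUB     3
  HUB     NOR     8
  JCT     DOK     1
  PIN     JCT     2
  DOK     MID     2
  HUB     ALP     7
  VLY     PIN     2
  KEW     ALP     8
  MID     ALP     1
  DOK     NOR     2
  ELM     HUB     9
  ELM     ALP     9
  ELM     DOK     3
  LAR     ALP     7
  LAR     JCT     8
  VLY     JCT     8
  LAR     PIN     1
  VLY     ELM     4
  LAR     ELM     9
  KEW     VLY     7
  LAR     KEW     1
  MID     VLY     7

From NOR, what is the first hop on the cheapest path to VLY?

Candidate routes:
NOR - DOK - ELM - VLY: 2+3+4 = 9
NOR - DOK - JCT - PIN - VLY: 2+1+2+2 = 7
NOR - DOK - JCT - VLY: 2+1+8 = 11
NOR - DOK - MID - VLY: 2+2+7 = 11
The minimum is 7 min via NOR - DOK - JCT - PIN - VLY.
So from NOR the first move is to DOK.

DOK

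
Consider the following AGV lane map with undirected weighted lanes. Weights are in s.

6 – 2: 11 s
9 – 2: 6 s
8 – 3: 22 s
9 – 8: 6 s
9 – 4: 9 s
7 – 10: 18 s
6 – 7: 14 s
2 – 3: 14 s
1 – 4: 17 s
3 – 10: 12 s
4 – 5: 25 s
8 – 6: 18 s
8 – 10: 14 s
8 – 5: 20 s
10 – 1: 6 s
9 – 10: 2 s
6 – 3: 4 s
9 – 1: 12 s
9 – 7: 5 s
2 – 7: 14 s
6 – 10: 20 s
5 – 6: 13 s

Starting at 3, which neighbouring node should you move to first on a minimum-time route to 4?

10

Candidate routes:
3 - 10 - 9 - 4: 12+2+9 = 23
3 - 2 - 9 - 4: 14+6+9 = 29
Cheapest is 3 - 10 - 9 - 4 at 23 s.
So from 3 the first move is to 10.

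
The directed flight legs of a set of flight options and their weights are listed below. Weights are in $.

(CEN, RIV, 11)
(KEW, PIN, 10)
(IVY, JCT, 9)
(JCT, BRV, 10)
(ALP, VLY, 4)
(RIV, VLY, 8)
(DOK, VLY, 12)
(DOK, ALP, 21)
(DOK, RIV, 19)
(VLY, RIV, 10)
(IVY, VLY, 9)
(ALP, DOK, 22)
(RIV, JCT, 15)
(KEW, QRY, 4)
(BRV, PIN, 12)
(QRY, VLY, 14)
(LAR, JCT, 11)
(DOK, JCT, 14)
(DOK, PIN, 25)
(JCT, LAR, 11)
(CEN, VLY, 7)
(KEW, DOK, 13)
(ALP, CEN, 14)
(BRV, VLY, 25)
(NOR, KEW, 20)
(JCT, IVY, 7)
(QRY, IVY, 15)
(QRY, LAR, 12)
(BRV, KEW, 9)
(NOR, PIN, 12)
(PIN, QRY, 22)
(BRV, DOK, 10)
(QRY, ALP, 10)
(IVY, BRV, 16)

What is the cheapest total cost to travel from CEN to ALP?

Compare a few routes:
CEN → RIV → JCT → BRV → DOK → ALP: 11+15+10+10+21 = 67
CEN → VLY → RIV → JCT → BRV → KEW → QRY → ALP: 7+10+15+10+9+4+10 = 65
CEN → RIV → JCT → BRV → KEW → QRY → ALP: 11+15+10+9+4+10 = 59
The minimum is $59 via CEN → RIV → JCT → BRV → KEW → QRY → ALP.

$59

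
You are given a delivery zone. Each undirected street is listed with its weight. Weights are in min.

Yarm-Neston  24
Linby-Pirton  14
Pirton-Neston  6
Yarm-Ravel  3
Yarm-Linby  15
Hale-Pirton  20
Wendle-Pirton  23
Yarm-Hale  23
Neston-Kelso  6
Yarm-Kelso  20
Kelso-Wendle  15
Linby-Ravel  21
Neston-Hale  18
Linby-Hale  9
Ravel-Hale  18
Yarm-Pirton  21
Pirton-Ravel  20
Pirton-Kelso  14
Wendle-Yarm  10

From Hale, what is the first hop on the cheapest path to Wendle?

Candidate routes:
Hale–Neston–Kelso–Wendle: 18+6+15 = 39
Hale–Linby–Yarm–Wendle: 9+15+10 = 34
Hale–Yarm–Wendle: 23+10 = 33
Hale–Ravel–Yarm–Wendle: 18+3+10 = 31
Cheapest is Hale–Ravel–Yarm–Wendle at 31 min.
So from Hale the first move is to Ravel.

Ravel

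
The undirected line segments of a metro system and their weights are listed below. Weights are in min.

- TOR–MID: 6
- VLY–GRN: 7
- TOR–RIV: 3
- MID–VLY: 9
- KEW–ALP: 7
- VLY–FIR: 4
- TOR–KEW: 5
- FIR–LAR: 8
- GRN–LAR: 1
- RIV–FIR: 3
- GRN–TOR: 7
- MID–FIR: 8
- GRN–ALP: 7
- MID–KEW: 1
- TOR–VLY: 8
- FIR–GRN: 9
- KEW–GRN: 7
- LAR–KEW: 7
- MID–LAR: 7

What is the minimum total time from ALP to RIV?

Settle nodes by increasing distance from ALP:
ALP: 0
GRN: 7  (via ALP)
KEW: 7  (via ALP)
LAR: 8  (via GRN)
MID: 8  (via KEW)
TOR: 12  (via KEW)
VLY: 14  (via GRN)
RIV: 15  (via TOR)
Shortest route: ALP–KEW–TOR–RIV = 15 min.

15 min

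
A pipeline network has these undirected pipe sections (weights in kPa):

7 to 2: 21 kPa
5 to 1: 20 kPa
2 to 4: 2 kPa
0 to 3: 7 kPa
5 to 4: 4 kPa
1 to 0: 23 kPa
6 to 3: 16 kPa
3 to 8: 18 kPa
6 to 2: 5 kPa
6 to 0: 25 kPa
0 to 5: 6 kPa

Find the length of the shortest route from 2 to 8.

37 kPa

Settle nodes by increasing distance from 2:
2: 0
4: 2  (via 2)
6: 5  (via 2)
5: 6  (via 4)
0: 12  (via 5)
3: 19  (via 0)
7: 21  (via 2)
1: 26  (via 5)
8: 37  (via 3)
Shortest route: 2 → 4 → 5 → 0 → 3 → 8 = 37 kPa.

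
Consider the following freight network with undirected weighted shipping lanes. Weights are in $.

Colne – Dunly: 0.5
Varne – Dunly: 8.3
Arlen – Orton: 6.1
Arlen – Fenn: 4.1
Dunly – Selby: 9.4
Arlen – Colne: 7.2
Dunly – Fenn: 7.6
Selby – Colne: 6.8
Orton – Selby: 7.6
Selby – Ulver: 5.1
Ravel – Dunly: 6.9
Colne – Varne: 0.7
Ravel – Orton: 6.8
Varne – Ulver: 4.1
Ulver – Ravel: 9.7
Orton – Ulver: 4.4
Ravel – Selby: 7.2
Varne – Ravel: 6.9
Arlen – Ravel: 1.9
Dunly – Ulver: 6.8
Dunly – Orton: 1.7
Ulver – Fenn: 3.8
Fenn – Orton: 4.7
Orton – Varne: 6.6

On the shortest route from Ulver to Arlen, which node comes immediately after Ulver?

Fenn

Enumerating some paths:
Ulver → Fenn → Arlen: 3.8+4.1 = 7.9
Ulver → Ravel → Arlen: 9.7+1.9 = 11.6
Ulver → Orton → Arlen: 4.4+6.1 = 10.5
Cheapest is Ulver → Fenn → Arlen at $7.9.
So from Ulver the first move is to Fenn.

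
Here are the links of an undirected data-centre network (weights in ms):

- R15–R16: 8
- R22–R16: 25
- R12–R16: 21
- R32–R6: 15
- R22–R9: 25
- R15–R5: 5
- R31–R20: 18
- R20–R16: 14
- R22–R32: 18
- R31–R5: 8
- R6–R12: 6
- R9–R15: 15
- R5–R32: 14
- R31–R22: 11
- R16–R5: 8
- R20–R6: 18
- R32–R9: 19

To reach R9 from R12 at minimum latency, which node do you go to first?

R6

Candidate routes:
R12 - R6 - R32 - R9: 6+15+19 = 40
R12 - R16 - R5 - R15 - R9: 21+8+5+15 = 49
R12 - R16 - R15 - R9: 21+8+15 = 44
R12 - R6 - R32 - R5 - R15 - R9: 6+15+14+5+15 = 55
The minimum is 40 ms via R12 - R6 - R32 - R9.
So from R12 the first move is to R6.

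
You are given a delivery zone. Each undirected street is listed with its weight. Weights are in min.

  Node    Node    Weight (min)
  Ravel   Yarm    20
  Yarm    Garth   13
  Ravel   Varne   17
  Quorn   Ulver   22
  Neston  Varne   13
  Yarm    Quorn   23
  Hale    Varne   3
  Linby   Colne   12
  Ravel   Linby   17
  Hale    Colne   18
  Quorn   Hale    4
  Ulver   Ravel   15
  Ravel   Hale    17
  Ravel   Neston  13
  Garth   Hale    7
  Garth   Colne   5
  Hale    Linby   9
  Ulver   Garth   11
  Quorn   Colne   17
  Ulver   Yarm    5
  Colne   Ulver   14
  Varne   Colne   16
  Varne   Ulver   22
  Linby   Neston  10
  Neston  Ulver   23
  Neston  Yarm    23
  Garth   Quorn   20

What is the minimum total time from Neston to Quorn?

20 min

Candidate routes:
Neston → Linby → Hale → Quorn: 10+9+4 = 23
Neston → Varne → Hale → Quorn: 13+3+4 = 20
Neston → Ravel → Varne → Hale → Quorn: 13+17+3+4 = 37
Neston → Ravel → Hale → Quorn: 13+17+4 = 34
Cheapest is Neston → Varne → Hale → Quorn at 20 min.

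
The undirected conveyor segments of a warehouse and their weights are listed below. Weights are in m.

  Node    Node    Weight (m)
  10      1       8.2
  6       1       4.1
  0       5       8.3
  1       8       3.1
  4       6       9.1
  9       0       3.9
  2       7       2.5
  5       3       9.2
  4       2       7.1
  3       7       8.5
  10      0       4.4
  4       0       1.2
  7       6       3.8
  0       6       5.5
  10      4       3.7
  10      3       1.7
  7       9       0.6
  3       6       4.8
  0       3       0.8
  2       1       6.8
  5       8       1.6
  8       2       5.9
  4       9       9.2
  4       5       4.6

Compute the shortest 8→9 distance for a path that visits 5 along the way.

Shortest 8→5: 8–5 = 1.6
Best 5 to 9: 5–4–0–9 costing 9.7
Total via 5: 1.6 + 9.7 = 11.3 m.

11.3 m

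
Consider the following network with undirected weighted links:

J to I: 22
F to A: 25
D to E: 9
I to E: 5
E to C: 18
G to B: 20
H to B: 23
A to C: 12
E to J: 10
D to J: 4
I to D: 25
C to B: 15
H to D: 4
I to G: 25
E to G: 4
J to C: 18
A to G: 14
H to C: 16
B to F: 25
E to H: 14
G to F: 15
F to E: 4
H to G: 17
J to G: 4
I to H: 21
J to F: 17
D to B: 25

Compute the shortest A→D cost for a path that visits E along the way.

Best A to E: A–G–E costing 18
Best E to D: E–D costing 9
Total via E: 18 + 9 = 27.

27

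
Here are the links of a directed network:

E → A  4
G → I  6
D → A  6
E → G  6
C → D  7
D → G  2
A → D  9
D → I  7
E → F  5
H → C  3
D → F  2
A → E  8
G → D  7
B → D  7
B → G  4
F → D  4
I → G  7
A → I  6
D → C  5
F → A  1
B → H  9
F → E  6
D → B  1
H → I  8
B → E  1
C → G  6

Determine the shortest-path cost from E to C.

Enumerating some paths:
E–F–D–C: 5+4+5 = 14
E–A–D–C: 4+9+5 = 18
E–G–D–C: 6+7+5 = 18
The minimum is 14 via E–F–D–C.

14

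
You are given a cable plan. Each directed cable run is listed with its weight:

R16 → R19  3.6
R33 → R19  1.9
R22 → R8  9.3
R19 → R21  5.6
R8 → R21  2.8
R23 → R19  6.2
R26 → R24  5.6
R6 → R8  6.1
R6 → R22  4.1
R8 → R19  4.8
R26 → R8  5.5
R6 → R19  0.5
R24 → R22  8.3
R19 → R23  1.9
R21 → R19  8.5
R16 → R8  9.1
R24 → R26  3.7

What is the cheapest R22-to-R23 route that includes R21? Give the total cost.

22.5

Shortest R22→R21: R22 → R8 → R21 = 12.1
Shortest R21→R23: R21 → R19 → R23 = 10.4
Total via R21: 12.1 + 10.4 = 22.5.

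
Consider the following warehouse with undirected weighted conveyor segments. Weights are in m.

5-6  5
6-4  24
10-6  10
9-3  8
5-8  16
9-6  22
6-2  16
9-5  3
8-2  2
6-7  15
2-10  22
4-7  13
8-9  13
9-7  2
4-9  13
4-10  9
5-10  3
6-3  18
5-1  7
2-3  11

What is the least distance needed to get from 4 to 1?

Running Dijkstra from 4:
4: 0
10: 9  (via 4)
5: 12  (via 10)
7: 13  (via 4)
9: 13  (via 4)
6: 17  (via 5)
1: 19  (via 5)
Shortest route: 4 → 10 → 5 → 1 = 19 m.

19 m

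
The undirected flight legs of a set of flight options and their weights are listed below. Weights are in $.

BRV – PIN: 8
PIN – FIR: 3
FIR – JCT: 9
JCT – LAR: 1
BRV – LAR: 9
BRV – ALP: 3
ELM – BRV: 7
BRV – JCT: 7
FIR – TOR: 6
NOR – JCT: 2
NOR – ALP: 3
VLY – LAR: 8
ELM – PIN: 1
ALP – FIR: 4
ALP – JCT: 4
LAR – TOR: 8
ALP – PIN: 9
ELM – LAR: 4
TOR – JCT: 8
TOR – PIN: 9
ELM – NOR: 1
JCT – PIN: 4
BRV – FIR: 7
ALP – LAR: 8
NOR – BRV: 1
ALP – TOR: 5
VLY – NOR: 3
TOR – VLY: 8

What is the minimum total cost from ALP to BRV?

Shortest distances from ALP:
ALP: 0
NOR: 3  (via ALP)
BRV: 3  (via ALP)
Shortest route: ALP → BRV = $3.

$3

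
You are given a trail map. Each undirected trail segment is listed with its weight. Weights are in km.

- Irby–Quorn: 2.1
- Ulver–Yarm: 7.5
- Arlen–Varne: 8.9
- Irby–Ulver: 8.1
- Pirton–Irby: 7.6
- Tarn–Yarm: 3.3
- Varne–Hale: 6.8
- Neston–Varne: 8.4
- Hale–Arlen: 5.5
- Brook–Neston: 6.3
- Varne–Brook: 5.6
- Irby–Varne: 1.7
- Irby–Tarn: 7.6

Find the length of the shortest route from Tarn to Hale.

16.1 km

Candidate routes:
Tarn–Irby–Varne–Hale: 7.6+1.7+6.8 = 16.1
Tarn–Irby–Varne–Arlen–Hale: 7.6+1.7+8.9+5.5 = 23.7
Cheapest is Tarn–Irby–Varne–Hale at 16.1 km.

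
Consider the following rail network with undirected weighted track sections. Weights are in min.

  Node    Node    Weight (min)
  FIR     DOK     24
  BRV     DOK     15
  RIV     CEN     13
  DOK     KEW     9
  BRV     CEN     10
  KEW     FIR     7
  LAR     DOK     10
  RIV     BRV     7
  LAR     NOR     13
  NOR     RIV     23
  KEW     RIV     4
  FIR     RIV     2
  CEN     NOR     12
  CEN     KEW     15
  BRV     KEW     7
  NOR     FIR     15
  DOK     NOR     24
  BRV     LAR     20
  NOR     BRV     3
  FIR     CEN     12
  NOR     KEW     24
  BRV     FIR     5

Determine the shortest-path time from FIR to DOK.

15 min

Running Dijkstra from FIR:
FIR: 0
RIV: 2  (via FIR)
BRV: 5  (via FIR)
KEW: 6  (via RIV)
NOR: 8  (via BRV)
CEN: 12  (via FIR)
DOK: 15  (via KEW)
Shortest route: FIR → RIV → KEW → DOK = 15 min.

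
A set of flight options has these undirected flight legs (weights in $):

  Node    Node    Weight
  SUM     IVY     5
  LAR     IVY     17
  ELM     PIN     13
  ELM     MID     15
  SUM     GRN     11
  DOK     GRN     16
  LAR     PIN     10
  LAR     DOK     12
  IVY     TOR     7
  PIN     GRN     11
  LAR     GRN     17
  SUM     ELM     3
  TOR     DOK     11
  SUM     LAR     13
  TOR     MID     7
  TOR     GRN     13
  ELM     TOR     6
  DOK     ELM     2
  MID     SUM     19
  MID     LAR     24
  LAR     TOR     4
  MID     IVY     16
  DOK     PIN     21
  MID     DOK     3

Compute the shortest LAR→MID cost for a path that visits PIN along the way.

$28

Shortest LAR→PIN: LAR → PIN = 10
Best PIN to MID: PIN → ELM → DOK → MID costing 18
Total via PIN: 10 + 18 = $28.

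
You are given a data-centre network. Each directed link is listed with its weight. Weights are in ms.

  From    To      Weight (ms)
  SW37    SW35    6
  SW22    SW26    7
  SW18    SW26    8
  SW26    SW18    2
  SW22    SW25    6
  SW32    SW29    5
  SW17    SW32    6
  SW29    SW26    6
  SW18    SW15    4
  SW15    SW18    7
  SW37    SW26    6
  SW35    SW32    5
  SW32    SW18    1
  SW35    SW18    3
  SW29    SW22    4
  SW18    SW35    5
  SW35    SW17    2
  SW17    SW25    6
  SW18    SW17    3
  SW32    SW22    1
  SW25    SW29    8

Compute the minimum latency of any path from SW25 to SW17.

19 ms

Shortest distances from SW25:
SW25: 0
SW29: 8  (via SW25)
SW22: 12  (via SW29)
SW26: 14  (via SW29)
SW18: 16  (via SW26)
SW17: 19  (via SW18)
Shortest route: SW25 → SW29 → SW26 → SW18 → SW17 = 19 ms.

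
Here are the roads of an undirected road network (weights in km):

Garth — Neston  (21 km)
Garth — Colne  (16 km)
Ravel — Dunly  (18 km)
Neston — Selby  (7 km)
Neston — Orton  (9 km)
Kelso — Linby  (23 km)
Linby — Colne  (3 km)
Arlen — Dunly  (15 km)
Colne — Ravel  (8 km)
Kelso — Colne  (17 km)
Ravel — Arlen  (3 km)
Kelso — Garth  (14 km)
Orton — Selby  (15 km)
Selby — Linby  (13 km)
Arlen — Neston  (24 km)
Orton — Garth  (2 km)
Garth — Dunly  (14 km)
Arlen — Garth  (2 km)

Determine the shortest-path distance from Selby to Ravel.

Running Dijkstra from Selby:
Selby: 0
Neston: 7  (via Selby)
Linby: 13  (via Selby)
Orton: 15  (via Selby)
Colne: 16  (via Linby)
Garth: 17  (via Orton)
Arlen: 19  (via Garth)
Ravel: 22  (via Arlen)
Shortest route: Selby–Orton–Garth–Arlen–Ravel = 22 km.

22 km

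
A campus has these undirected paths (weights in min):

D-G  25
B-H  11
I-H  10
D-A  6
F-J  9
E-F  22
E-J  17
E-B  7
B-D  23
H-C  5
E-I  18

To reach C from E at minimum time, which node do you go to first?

B

Enumerating some paths:
E–B–H–C: 7+11+5 = 23
E–I–H–C: 18+10+5 = 33
Cheapest is E–B–H–C at 23 min.
So from E the first move is to B.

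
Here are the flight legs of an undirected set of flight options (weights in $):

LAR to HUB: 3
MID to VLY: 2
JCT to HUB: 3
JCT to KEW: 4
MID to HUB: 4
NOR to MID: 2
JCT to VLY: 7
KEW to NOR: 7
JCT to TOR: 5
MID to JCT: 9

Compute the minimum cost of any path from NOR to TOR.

Settle nodes by increasing distance from NOR:
NOR: 0
MID: 2  (via NOR)
VLY: 4  (via MID)
HUB: 6  (via MID)
KEW: 7  (via NOR)
LAR: 9  (via HUB)
JCT: 9  (via HUB)
TOR: 14  (via JCT)
Shortest route: NOR → MID → HUB → JCT → TOR = $14.

$14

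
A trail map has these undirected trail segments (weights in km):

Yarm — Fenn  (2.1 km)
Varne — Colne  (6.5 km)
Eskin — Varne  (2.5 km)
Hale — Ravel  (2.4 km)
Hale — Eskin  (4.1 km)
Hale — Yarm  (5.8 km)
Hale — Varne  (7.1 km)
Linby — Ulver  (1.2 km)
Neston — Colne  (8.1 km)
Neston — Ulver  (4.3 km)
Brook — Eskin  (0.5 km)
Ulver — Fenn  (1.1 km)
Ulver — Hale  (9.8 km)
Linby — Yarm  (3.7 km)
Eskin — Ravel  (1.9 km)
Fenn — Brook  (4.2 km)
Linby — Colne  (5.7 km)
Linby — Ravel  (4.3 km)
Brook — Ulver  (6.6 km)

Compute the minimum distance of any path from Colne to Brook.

Candidate routes:
Colne - Linby - Ulver - Fenn - Brook: 5.7+1.2+1.1+4.2 = 12.2
Colne - Varne - Eskin - Brook: 6.5+2.5+0.5 = 9.5
The minimum is 9.5 km via Colne - Varne - Eskin - Brook.

9.5 km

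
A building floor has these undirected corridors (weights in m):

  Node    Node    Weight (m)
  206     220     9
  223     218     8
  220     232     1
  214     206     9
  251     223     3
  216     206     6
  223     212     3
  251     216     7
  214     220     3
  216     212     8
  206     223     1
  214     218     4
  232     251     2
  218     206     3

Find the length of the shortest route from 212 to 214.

11 m

Settle nodes by increasing distance from 212:
212: 0
223: 3  (via 212)
206: 4  (via 223)
251: 6  (via 223)
218: 7  (via 206)
232: 8  (via 251)
216: 8  (via 212)
220: 9  (via 232)
214: 11  (via 218)
Shortest route: 212–223–206–218–214 = 11 m.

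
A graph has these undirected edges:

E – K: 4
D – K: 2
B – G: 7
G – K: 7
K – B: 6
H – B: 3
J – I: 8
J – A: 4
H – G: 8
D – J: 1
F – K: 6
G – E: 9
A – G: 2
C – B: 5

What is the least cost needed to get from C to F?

17

Enumerating some paths:
C–B–K–F: 5+6+6 = 17
C–B–G–K–F: 5+7+7+6 = 25
C–B–G–A–J–D–K–F: 5+7+2+4+1+2+6 = 27
The minimum is 17 via C–B–K–F.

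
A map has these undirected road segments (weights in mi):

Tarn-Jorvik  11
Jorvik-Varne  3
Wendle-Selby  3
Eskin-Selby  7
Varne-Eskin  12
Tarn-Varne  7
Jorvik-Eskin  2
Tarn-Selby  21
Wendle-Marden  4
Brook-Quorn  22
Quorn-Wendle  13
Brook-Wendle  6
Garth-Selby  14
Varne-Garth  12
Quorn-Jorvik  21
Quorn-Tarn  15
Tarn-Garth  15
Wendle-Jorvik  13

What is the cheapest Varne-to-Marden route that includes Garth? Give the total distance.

Shortest Varne→Garth: Varne → Garth = 12
Shortest Garth→Marden: Garth → Selby → Wendle → Marden = 21
Total via Garth: 12 + 21 = 33 mi.

33 mi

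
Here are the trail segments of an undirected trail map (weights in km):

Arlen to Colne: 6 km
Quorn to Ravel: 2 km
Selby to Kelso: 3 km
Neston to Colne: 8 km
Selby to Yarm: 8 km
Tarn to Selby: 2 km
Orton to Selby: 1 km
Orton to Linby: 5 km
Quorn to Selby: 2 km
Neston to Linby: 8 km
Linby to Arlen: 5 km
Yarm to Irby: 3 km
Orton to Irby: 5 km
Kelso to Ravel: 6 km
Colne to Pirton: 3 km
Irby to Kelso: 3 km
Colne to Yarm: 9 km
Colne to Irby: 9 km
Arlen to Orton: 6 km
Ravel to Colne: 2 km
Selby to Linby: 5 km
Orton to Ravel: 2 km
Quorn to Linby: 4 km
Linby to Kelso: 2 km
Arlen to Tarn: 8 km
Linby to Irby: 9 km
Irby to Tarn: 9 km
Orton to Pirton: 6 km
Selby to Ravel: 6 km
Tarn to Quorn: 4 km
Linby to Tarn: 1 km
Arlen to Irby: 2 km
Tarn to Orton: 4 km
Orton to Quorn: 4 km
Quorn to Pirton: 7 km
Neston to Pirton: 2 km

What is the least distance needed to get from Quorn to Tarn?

4 km

Running Dijkstra from Quorn:
Quorn: 0
Ravel: 2  (via Quorn)
Selby: 2  (via Quorn)
Orton: 3  (via Selby)
Colne: 4  (via Ravel)
Tarn: 4  (via Quorn)
Shortest route: Quorn → Tarn = 4 km.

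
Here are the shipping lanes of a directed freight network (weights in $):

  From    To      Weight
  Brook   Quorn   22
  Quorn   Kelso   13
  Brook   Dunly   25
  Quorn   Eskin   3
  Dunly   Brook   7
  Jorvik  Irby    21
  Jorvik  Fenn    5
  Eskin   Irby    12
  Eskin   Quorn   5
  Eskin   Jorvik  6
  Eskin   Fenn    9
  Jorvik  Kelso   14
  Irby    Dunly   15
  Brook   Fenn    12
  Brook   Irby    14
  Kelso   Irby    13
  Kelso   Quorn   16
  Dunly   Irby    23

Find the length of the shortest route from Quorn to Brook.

Running Dijkstra from Quorn:
Quorn: 0
Eskin: 3  (via Quorn)
Jorvik: 9  (via Eskin)
Fenn: 12  (via Eskin)
Kelso: 13  (via Quorn)
Irby: 15  (via Eskin)
Dunly: 30  (via Irby)
Brook: 37  (via Dunly)
Shortest route: Quorn–Eskin–Irby–Dunly–Brook = $37.

$37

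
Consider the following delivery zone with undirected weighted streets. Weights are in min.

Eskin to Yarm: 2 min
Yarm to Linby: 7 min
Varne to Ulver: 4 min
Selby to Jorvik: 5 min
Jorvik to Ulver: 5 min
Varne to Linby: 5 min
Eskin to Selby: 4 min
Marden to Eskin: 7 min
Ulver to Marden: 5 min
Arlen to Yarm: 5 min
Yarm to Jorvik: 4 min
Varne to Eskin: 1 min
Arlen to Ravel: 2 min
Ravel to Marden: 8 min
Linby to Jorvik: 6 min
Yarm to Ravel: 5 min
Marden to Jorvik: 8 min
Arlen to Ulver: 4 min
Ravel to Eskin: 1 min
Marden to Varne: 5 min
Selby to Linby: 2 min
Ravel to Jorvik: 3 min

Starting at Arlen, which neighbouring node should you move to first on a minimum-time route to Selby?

Ravel

Enumerating some paths:
Arlen–Ravel–Jorvik–Selby: 2+3+5 = 10
Arlen–Ravel–Eskin–Selby: 2+1+4 = 7
Arlen–Yarm–Eskin–Selby: 5+2+4 = 11
Cheapest is Arlen–Ravel–Eskin–Selby at 7 min.
So from Arlen the first move is to Ravel.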